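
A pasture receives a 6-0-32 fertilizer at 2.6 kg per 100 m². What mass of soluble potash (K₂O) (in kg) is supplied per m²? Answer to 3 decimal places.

K₂O per 100 m² = 2.6 × 32% = 0.832 kg.
Convert to per m²: 0.832 × 0.01 = 0.00832 kg.

0.008 kg K₂O per sq m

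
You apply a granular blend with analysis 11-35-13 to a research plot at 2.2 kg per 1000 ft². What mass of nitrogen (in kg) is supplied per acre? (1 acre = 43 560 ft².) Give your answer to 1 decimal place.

nitrogen per 1000 ft² = 2.2 × 11% = 0.242 kg.
Convert to per acre: 0.242 × 43.56 = 10.5415 kg.

10.5 kg N per acre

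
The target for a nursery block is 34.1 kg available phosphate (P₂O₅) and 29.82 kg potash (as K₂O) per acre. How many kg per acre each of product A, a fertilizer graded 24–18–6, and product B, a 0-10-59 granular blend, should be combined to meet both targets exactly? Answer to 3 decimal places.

171.028 kg product A, 33.150 kg product B

With a, b = kg per acre of product A and product B:
P₂O₅: 0.18·a + 0.1·b = 34.1
K₂O: 0.06·a + 0.59·b = 29.82
From row1: a = (34.1 − 0.1·b) / 0.18.
Into row2: 0.06·(34.1 − 0.1·b)/0.18 + 0.59·b = 29.82 → b = 33.1497, a = 171.0279.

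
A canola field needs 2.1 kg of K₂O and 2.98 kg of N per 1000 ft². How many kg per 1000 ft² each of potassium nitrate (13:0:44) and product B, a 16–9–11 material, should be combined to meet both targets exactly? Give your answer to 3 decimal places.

Let a = kg of potassium nitrate, b = kg of product B (per 1000 ft²).
K₂O: 0.44·a + 0.11·b = 2.1
N: 0.13·a + 0.16·b = 2.98
Solving simultaneously: a = 0.146168, b = 18.5062.

0.146 kg potassium nitrate, 18.506 kg product B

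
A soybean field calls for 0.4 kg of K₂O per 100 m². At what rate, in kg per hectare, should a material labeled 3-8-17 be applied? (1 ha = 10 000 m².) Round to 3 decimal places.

Product per 100 m² = 0.4 / 17% = 2.35294 kg.
Convert to per hectare: 2.35294 × 100 = 235.2941 kg.

235.294 kg of product per hectare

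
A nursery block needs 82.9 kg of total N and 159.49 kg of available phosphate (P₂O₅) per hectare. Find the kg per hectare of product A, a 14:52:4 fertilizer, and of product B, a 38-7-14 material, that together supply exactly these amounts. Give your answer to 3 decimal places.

With a, b = kg per hectare of product A and product B:
N: 0.14·a + 0.38·b = 82.9
P₂O₅: 0.52·a + 0.07·b = 159.49
From row1: a = (82.9 − 0.38·b) / 0.14.
Into row2: 0.52·(82.9 − 0.38·b)/0.14 + 0.07·b = 159.49 → b = 110.6464, a = 291.8168.

291.817 kg product A, 110.646 kg product B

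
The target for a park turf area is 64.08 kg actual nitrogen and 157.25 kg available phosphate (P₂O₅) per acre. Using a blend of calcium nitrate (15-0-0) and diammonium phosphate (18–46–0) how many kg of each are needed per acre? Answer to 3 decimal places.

16.983 kg calcium nitrate, 341.848 kg diammonium phosphate

With a, b = kg per acre of calcium nitrate and diammonium phosphate:
N: 0.15·a + 0.18·b = 64.08
P₂O₅: 0·a + 0.46·b = 157.25
Solving simultaneously: a = 16.9826, b = 341.8478.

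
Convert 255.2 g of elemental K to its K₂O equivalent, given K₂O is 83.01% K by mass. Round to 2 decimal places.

307.43 g K₂O

K₂O = 255.2 / 0.8301 = 307.433 g.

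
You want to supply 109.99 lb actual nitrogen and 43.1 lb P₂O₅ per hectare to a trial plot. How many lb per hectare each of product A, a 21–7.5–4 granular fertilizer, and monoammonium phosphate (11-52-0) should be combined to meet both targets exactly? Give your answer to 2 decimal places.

Per-hectare balance (a = product A, b = monoammonium phosphate):
N: 0.21·a + 0.11·b = 109.99
P₂O₅: 0.075·a + 0.52·b = 43.1
Solving simultaneously: a = 519.602, b = 7.94205.

519.60 lb product A, 7.94 lb monoammonium phosphate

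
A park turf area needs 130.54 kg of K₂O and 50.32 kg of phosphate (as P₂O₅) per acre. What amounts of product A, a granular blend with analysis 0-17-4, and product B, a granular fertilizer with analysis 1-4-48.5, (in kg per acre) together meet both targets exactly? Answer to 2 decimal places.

Let a = kg of product A, b = kg of product B (per acre).
K₂O: 0.04·a + 0.485·b = 130.54
P₂O₅: 0.17·a + 0.04·b = 50.32
Eliminate b: (row1) − 0.485/0.04·(row2) → -2.02125·a = -479.59, so a = 237.274.
Then b = (50.32 − 0.17·237.274) / 0.04 = 249.586.

237.27 kg product A, 249.59 kg product B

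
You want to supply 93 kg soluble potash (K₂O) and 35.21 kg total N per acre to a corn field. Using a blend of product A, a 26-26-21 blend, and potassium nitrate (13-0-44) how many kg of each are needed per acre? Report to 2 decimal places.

With a, b = kg per acre of product A and potassium nitrate:
K₂O: 0.21·a + 0.44·b = 93
N: 0.26·a + 0.13·b = 35.21
Eliminate b: (row1) − 0.44/0.13·(row2) → -0.67·a = -26.1723, so a = 39.0631.
Then b = (35.21 − 0.26·39.0631) / 0.13 = 192.7199.

39.06 kg product A, 192.72 kg potassium nitrate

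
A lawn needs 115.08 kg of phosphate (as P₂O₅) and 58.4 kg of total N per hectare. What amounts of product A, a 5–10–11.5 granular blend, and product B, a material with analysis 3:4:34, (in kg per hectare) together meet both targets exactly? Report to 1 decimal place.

1116.4 kg product A, 86.0 kg product B

With a, b = kg per hectare of product A and product B:
P₂O₅: 0.1·a + 0.04·b = 115.08
N: 0.05·a + 0.03·b = 58.4
Eliminate a: (row1) − 0.1/0.05·(row2) → -0.02·b = -1.72, so b = 86.
Back-substitute: a = (115.08 − 0.04·86) / 0.1 = 1116.4.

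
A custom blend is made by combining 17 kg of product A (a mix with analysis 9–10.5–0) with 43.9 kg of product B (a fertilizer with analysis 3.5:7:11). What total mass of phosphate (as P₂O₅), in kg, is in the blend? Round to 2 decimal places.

P₂O₅ mass = 10.5%×17 + 7%×43.9 = 4.858 kg.

4.86 kg P₂O₅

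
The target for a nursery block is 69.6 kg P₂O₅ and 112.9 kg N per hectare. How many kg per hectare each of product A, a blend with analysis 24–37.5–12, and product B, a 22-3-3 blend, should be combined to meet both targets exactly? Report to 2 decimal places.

158.37 kg product A, 340.42 kg product B

Let a = kg of product A, b = kg of product B (per hectare).
P₂O₅: 0.375·a + 0.03·b = 69.6
N: 0.24·a + 0.22·b = 112.9
Eliminate a: (row1) − 0.375/0.24·(row2) → -0.31375·b = -106.806, so b = 340.418.
Back-substitute: a = (69.6 − 0.03·340.418) / 0.375 = 158.367.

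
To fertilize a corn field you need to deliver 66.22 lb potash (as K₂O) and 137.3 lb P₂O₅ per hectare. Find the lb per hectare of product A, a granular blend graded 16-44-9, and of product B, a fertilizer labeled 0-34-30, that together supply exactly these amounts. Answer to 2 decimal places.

Let a = lb of product A, b = lb of product B (per hectare).
K₂O: 0.09·a + 0.3·b = 66.22
P₂O₅: 0.44·a + 0.34·b = 137.3
From row1: a = (66.22 − 0.3·b) / 0.09.
Into row2: 0.44·(66.22 − 0.3·b)/0.09 + 0.34·b = 137.3 → b = 165.481, a = 184.174.

184.17 lb product A, 165.48 lb product B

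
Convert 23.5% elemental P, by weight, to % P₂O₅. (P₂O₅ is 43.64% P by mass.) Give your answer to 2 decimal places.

%P₂O₅ = 23.5 / 0.4364 = 53.8497%.

53.85% P₂O₅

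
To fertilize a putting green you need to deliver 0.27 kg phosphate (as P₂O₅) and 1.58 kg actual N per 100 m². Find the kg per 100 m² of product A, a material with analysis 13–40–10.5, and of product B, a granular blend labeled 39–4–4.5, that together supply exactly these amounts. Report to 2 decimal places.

0.28 kg product A, 3.96 kg product B

With a, b = kg per 100 m² of product A and product B:
P₂O₅: 0.4·a + 0.04·b = 0.27
N: 0.13·a + 0.39·b = 1.58
Eliminate b: (row1) − 0.04/0.39·(row2) → 0.386667·a = 0.107949, so a = 0.279178.
Then b = (1.58 − 0.13·0.279178) / 0.39 = 3.95822.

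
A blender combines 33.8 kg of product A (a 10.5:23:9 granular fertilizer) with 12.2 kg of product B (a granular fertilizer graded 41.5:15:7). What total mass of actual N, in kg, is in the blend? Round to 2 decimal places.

N mass = 10.5%×33.8 + 41.5%×12.2 = 8.612 kg.

8.61 kg N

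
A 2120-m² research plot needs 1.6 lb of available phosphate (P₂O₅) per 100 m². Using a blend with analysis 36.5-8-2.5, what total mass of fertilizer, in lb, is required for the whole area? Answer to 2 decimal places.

424.00 lb

Product per 100 m² = 1.6 / 8% = 20 lb.
Total product = 20 × 2120 / 100 = 424 lb.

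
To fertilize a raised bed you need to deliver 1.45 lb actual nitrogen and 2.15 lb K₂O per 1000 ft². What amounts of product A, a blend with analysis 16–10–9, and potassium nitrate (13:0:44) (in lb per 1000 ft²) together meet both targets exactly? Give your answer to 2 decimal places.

6.11 lb product A, 3.64 lb potassium nitrate

With a, b = lb per 1000 ft² of product A and potassium nitrate:
N: 0.16·a + 0.13·b = 1.45
K₂O: 0.09·a + 0.44·b = 2.15
From row1: a = (1.45 − 0.13·b) / 0.16.
Into row2: 0.09·(1.45 − 0.13·b)/0.16 + 0.44·b = 2.15 → b = 3.63714, a = 6.10733.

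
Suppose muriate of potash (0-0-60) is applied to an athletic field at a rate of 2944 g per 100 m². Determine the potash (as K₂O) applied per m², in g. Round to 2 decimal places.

K₂O per 100 m² = 2944 × 60% = 1766.4 g.
Convert to per m²: 1766.4 × 0.01 = 17.664 g.

17.66 g K₂O per sq m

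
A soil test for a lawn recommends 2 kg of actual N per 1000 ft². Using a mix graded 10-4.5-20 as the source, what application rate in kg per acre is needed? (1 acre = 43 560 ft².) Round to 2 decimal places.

Product per 1000 ft² = 2 / 10% = 20 kg.
Convert to per acre: 20 × 43.56 = 871.2 kg.

871.20 kg of product per acre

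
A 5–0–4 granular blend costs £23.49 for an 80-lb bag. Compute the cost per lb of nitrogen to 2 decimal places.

£5.87 per lb N

N in bag = 80 × 5% = 4 lb.
Cost per lb N = £23.49 / 4 = £5.8725.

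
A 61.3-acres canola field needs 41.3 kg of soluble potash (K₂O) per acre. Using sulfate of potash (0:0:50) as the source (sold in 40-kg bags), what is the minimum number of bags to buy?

Product per acre = 41.3 / 50% = 82.6 kg.
Total product = 82.6 × 61.3 = 5063.38 kg.
Bags = ⌈5063.38 / 40⌉ = 127.

127 bags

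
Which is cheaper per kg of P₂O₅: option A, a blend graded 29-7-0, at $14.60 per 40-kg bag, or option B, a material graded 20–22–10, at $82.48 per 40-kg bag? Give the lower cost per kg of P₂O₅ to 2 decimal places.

$5.21 per kg P₂O₅ (option A)

option A: P₂O₅ per bag = 40 × 7% = 2.8 kg; cost = 14.60 / 2.8 = $5.2143/kg P₂O₅.
option B: P₂O₅ per bag = 40 × 22% = 8.8 kg; cost = 82.48 / 8.8 = $9.3727/kg P₂O₅.
option A is cheaper.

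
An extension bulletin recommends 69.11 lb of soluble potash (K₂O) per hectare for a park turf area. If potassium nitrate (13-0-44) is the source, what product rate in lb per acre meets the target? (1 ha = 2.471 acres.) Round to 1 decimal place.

63.6 lb of product per acre

Product per hectare = 69.11 / 44% = 157.068 lb.
Convert to per acre: 157.068 × 0.404694 = 63.5646 lb.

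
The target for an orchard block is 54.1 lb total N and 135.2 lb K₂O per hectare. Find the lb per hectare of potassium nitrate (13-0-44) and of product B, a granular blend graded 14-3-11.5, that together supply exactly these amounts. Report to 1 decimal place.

Per-hectare balance (a = potassium nitrate, b = product B):
N: 0.13·a + 0.14·b = 54.1
K₂O: 0.44·a + 0.115·b = 135.2
From row1: a = (54.1 − 0.14·b) / 0.13.
Into row2: 0.44·(54.1 − 0.14·b)/0.13 + 0.115·b = 135.2 → b = 133.505, a = 272.379.

272.4 lb potassium nitrate, 133.5 lb product B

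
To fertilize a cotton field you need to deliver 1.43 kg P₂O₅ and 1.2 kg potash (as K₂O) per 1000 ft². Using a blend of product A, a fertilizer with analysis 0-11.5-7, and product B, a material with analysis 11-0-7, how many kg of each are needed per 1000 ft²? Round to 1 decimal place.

12.4 kg product A, 4.7 kg product B

Let a = kg of product A, b = kg of product B (per 1000 ft²).
P₂O₅: 0.115·a + 0·b = 1.43
K₂O: 0.07·a + 0.07·b = 1.2
Eliminate a: (row1) − 0.115/0.07·(row2) → -0.115·b = -0.541429, so b = 4.70807.
Back-substitute: a = (1.43 − 0·4.70807) / 0.115 = 12.4348.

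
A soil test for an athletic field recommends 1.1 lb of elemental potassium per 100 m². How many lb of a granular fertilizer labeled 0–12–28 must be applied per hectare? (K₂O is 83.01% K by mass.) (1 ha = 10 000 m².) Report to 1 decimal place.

As K₂O: 1.1 / 0.8301 = 1.32514 lb per 100 m².
Product per 100 m² = 1.32514 / 28% = 4.73265 lb.
Convert to per hectare: 4.73265 × 100 = 473.265 lb.

473.3 lb of product per hectare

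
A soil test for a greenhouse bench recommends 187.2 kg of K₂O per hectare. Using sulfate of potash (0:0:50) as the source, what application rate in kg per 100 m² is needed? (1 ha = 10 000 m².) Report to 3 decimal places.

Product per hectare = 187.2 / 50% = 374.4 kg.
Convert to per 100 m²: 374.4 × 0.01 = 3.744 kg.

3.744 kg of product per hundred sq m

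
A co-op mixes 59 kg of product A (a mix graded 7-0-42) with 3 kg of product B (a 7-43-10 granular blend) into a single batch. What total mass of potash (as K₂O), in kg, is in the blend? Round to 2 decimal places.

25.08 kg K₂O

K₂O mass = 42%×59 + 10%×3 = 25.08 kg.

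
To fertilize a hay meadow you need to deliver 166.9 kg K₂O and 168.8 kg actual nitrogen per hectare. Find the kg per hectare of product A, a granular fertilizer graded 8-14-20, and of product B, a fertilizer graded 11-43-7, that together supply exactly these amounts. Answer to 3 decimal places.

Per-hectare balance (a = product A, b = product B):
K₂O: 0.2·a + 0.07·b = 166.9
N: 0.08·a + 0.11·b = 168.8
From row1: a = (166.9 − 0.07·b) / 0.2.
Into row2: 0.08·(166.9 − 0.07·b)/0.2 + 0.11·b = 168.8 → b = 1244.3902, a = 398.9634.

398.963 kg product A, 1244.390 kg product B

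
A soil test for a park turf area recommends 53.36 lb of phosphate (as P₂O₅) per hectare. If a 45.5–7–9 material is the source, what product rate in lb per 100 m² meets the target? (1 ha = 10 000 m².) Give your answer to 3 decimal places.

Product per hectare = 53.36 / 7% = 762.286 lb.
Convert to per 100 m²: 762.286 × 0.01 = 7.62286 lb.

7.623 lb of product per hundred sq m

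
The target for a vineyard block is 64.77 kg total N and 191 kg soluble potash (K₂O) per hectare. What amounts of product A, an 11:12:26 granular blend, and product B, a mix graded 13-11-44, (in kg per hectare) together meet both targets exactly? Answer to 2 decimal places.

With a, b = kg per hectare of product A and product B:
N: 0.11·a + 0.13·b = 64.77
K₂O: 0.26·a + 0.44·b = 191
Eliminate b: (row1) − 0.13/0.44·(row2) → 0.0331818·a = 8.33818, so a = 251.288.
Then b = (191 − 0.26·251.288) / 0.44 = 285.603.

251.29 kg product A, 285.60 kg product B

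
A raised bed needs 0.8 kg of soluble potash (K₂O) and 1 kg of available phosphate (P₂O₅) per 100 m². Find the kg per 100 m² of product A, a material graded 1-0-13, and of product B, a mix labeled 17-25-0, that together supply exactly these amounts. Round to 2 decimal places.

6.15 kg product A, 4.00 kg product B

Per-100 m² balance (a = product A, b = product B):
K₂O: 0.13·a + 0·b = 0.8
P₂O₅: 0·a + 0.25·b = 1
Solving simultaneously: a = 6.15385, b = 4.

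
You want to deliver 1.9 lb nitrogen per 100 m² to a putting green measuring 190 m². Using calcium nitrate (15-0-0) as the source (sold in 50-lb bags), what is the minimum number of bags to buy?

1 bags

Product per 100 m² = 1.9 / 15% = 12.6667 lb.
Total product = 12.6667 × 190 / 100 = 24.0667 lb.
Bags = ⌈24.0667 / 50⌉ = 1.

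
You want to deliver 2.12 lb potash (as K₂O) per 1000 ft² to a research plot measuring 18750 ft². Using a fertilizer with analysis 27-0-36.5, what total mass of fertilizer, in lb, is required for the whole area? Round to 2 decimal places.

Product per 1000 ft² = 2.12 / 36.5% = 5.80822 lb.
Total product = 5.80822 × 18750 / 1000 = 108.904 lb.

108.90 lb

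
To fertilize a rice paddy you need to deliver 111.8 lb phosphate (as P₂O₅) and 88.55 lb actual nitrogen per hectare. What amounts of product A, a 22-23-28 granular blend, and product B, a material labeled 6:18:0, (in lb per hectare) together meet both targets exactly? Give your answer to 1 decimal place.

357.8 lb product A, 163.9 lb product B

Let a = lb of product A, b = lb of product B (per hectare).
P₂O₅: 0.23·a + 0.18·b = 111.8
N: 0.22·a + 0.06·b = 88.55
From row1: a = (111.8 − 0.18·b) / 0.23.
Into row2: 0.22·(111.8 − 0.18·b)/0.23 + 0.06·b = 88.55 → b = 163.934, a = 357.791.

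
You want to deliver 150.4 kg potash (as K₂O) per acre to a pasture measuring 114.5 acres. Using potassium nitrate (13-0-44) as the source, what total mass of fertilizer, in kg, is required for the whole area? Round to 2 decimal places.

39138.18 kg

Product per acre = 150.4 / 44% = 341.818 kg.
Total product = 341.818 × 114.5 = 39138.182 kg.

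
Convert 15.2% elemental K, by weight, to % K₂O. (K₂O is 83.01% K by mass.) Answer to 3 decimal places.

18.311% K₂O

%K₂O = 15.2 / 0.8301 = 18.31105%.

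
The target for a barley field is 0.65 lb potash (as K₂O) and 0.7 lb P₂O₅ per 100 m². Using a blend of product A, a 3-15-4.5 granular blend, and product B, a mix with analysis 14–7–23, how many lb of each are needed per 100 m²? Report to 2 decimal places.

Per-100 m² balance (a = product A, b = product B):
K₂O: 0.045·a + 0.23·b = 0.65
P₂O₅: 0.15·a + 0.07·b = 0.7
Eliminate b: (row1) − 0.23/0.07·(row2) → -0.447857·a = -1.65, so a = 3.68421.
Then b = (0.7 − 0.15·3.68421) / 0.07 = 2.10526.

3.68 lb product A, 2.11 lb product B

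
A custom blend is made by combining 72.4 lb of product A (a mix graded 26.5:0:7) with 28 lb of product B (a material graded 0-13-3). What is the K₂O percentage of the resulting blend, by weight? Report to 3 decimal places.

Total mass = 72.4 + 28 = 100.4 lb.
K₂O mass = 7%×72.4 + 3%×28 = 5.908 lb.
% K₂O = 5.908 / 100.4 = 5.88446%.

5.884% K₂O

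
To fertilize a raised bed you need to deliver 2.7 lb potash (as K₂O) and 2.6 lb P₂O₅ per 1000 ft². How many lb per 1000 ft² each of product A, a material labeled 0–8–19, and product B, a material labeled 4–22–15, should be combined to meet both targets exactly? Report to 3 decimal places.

Per-1000 ft² balance (a = product A, b = product B):
K₂O: 0.19·a + 0.15·b = 2.7
P₂O₅: 0.08·a + 0.22·b = 2.6
Solving simultaneously: a = 6.84564, b = 9.32886.

6.846 lb product A, 9.329 lb product B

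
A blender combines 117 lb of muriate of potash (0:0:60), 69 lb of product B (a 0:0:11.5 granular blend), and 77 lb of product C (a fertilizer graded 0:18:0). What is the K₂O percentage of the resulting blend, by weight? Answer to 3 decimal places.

29.709% K₂O

Total mass = 117 + 69 + 77 = 263 lb.
K₂O mass = 60%×117 + 11.5%×69 + 0%×77 = 78.135 lb.
% K₂O = 78.135 / 263 = 29.7091%.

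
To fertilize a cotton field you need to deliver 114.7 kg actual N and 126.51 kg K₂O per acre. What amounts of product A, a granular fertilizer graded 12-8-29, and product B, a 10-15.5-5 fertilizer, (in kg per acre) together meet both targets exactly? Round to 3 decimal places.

With a, b = kg per acre of product A and product B:
N: 0.12·a + 0.1·b = 114.7
K₂O: 0.29·a + 0.05·b = 126.51
Solving simultaneously: a = 300.6957, b = 786.1652.

300.696 kg product A, 786.165 kg product B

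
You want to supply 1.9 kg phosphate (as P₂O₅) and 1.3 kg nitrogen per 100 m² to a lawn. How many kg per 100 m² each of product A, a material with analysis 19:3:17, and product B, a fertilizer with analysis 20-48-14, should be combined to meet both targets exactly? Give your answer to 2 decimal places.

2.86 kg product A, 3.78 kg product B

Per-100 m² balance (a = product A, b = product B):
P₂O₅: 0.03·a + 0.48·b = 1.9
N: 0.19·a + 0.2·b = 1.3
Eliminate a: (row1) − 0.03/0.19·(row2) → 0.448421·b = 1.69474, so b = 3.77934.
Back-substitute: a = (1.9 − 0.48·3.77934) / 0.03 = 2.86385.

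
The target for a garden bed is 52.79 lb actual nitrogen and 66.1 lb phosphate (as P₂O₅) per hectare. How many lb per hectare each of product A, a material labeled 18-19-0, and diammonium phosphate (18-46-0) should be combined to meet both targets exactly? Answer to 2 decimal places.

With a, b = lb per hectare of product A and diammonium phosphate:
N: 0.18·a + 0.18·b = 52.79
P₂O₅: 0.19·a + 0.46·b = 66.1
Eliminate a: (row1) − 0.18/0.19·(row2) → -0.255789·b = -9.83105, so b = 38.4342.
Back-substitute: a = (52.79 − 0.18·38.4342) / 0.18 = 254.844.

254.84 lb product A, 38.43 lb diammonium phosphate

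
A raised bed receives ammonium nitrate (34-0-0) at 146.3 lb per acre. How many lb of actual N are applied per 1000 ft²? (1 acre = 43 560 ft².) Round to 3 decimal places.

1.142 lb N per thousand sq ft

nitrogen per acre = 146.3 × 34% = 49.742 lb.
Convert to per 1000 ft²: 49.742 × 0.0229568 = 1.14192 lb.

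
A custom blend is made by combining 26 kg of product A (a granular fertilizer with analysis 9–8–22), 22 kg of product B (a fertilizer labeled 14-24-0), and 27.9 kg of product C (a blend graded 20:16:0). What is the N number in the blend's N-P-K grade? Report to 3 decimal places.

14.493% N

Total mass = 26 + 22 + 27.9 = 75.9 kg.
N mass = 9%×26 + 14%×22 + 20%×27.9 = 11 kg.
% N = 11 / 75.9 = 14.4928%.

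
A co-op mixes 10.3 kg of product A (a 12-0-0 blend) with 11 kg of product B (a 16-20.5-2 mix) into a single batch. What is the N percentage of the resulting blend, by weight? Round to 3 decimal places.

Total mass = 10.3 + 11 = 21.3 kg.
N mass = 12%×10.3 + 16%×11 = 2.996 kg.
% N = 2.996 / 21.3 = 14.0657%.

14.066% N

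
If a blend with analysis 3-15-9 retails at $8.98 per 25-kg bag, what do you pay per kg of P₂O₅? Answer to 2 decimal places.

$2.39 per kg P₂O₅

P₂O₅ in bag = 25 × 15% = 3.75 kg.
Cost per kg P₂O₅ = $8.98 / 3.75 = $2.3947.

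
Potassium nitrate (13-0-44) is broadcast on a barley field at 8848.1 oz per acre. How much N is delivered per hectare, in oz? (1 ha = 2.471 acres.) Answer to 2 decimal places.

2842.28 oz N per hectare

nitrogen per acre = 8848.1 × 13% = 1150.25 oz.
Convert to per hectare: 1150.25 × 2.471 = 2842.275 oz.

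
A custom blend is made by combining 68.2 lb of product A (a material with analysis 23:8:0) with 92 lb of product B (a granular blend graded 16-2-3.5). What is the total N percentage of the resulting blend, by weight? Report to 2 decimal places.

18.98% N

Total mass = 68.2 + 92 = 160.2 lb.
N mass = 23%×68.2 + 16%×92 = 30.406 lb.
% N = 30.406 / 160.2 = 18.98002%.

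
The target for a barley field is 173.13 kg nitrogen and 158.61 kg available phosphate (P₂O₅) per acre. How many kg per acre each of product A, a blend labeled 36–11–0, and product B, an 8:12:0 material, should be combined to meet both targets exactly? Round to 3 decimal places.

Let a = kg of product A, b = kg of product B (per acre).
N: 0.36·a + 0.08·b = 173.13
P₂O₅: 0.11·a + 0.12·b = 158.61
Solving simultaneously: a = 235.0814, b = 1106.2587.

235.081 kg product A, 1106.259 kg product B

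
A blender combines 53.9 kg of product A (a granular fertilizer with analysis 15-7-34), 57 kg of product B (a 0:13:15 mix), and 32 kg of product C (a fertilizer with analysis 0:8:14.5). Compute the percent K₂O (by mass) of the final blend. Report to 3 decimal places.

Total mass = 53.9 + 57 + 32 = 142.9 kg.
K₂O mass = 34%×53.9 + 15%×57 + 14.5%×32 = 31.516 kg.
% K₂O = 31.516 / 142.9 = 22.0546%.

22.055% K₂O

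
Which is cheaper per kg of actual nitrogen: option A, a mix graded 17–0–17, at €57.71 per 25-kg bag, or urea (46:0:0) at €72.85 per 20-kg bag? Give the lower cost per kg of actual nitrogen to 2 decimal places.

option A: N per bag = 25 × 17% = 4.25 kg; cost = 57.71 / 4.25 = €13.5788/kg N.
urea: N per bag = 20 × 46% = 9.2 kg; cost = 72.85 / 9.2 = €7.9185/kg N.
urea is cheaper.

€7.92 per kg N (urea)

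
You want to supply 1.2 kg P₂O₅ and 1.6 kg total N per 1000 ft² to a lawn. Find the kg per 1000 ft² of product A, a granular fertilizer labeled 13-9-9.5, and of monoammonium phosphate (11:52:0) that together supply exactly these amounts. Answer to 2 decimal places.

Let a = kg of product A, b = kg of monoammonium phosphate (per 1000 ft²).
P₂O₅: 0.09·a + 0.52·b = 1.2
N: 0.13·a + 0.11·b = 1.6
Eliminate b: (row1) − 0.52/0.11·(row2) → -0.524545·a = -6.36364, so a = 12.1317.
Then b = (1.6 − 0.13·12.1317) / 0.11 = 0.207972.

12.13 kg product A, 0.21 kg monoammonium phosphate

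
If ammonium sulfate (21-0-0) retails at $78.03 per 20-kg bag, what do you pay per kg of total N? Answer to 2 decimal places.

$18.58 per kg N

N in bag = 20 × 21% = 4.2 kg.
Cost per kg N = $78.03 / 4.2 = $18.5786.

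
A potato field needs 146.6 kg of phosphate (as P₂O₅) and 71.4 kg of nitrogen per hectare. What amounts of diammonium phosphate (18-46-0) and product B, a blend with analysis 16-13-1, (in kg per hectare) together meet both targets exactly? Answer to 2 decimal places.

282.35 kg diammonium phosphate, 128.61 kg product B

Per-hectare balance (a = diammonium phosphate, b = product B):
P₂O₅: 0.46·a + 0.13·b = 146.6
N: 0.18·a + 0.16·b = 71.4
From row1: a = (146.6 − 0.13·b) / 0.46.
Into row2: 0.18·(146.6 − 0.13·b)/0.46 + 0.16·b = 71.4 → b = 128.606, a = 282.351.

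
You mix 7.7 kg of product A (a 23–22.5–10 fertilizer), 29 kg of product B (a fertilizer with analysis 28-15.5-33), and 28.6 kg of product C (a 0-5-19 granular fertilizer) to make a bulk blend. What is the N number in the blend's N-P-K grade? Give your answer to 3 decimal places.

Total mass = 7.7 + 29 + 28.6 = 65.3 kg.
N mass = 23%×7.7 + 28%×29 + 0%×28.6 = 9.891 kg.
% N = 9.891 / 65.3 = 15.14701%.

15.147% N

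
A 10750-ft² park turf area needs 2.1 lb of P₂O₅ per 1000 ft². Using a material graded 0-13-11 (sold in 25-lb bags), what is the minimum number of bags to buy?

Product per 1000 ft² = 2.1 / 13% = 16.1538 lb.
Total product = 16.1538 × 10750 / 1000 = 173.654 lb.
Bags = ⌈173.654 / 25⌉ = 7.

7 bags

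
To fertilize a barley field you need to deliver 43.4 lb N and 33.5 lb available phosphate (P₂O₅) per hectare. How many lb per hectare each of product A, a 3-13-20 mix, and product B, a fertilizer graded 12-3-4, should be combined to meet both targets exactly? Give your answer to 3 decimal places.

184.898 lb product A, 315.442 lb product B

With a, b = lb per hectare of product A and product B:
N: 0.03·a + 0.12·b = 43.4
P₂O₅: 0.13·a + 0.03·b = 33.5
Eliminate a: (row1) − 0.03/0.13·(row2) → 0.113077·b = 35.6692, so b = 315.4422.
Back-substitute: a = (43.4 − 0.12·315.4422) / 0.03 = 184.89796.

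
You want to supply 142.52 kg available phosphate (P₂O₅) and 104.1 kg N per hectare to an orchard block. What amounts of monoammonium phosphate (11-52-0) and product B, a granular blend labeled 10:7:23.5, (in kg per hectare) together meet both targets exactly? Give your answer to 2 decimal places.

157.22 kg monoammonium phosphate, 868.05 kg product B

Let a = kg of monoammonium phosphate, b = kg of product B (per hectare).
P₂O₅: 0.52·a + 0.07·b = 142.52
N: 0.11·a + 0.1·b = 104.1
From row1: a = (142.52 − 0.07·b) / 0.52.
Into row2: 0.11·(142.52 − 0.07·b)/0.52 + 0.1·b = 104.1 → b = 868.054, a = 157.223.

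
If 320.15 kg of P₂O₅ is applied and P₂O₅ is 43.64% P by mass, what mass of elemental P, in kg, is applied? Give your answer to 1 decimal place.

P = 320.15 × 0.4364 = 139.713 kg.

139.7 kg P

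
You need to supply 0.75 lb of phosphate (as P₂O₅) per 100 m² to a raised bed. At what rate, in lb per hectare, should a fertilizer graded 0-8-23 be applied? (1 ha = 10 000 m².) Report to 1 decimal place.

937.5 lb of product per hectare

Product per 100 m² = 0.75 / 8% = 9.375 lb.
Convert to per hectare: 9.375 × 100 = 937.5 lb.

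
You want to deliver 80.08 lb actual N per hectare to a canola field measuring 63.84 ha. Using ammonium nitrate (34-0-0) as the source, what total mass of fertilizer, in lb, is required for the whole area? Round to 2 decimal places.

15036.20 lb

Product per hectare = 80.08 / 34% = 235.529 lb.
Total product = 235.529 × 63.84 = 15036.198 lb.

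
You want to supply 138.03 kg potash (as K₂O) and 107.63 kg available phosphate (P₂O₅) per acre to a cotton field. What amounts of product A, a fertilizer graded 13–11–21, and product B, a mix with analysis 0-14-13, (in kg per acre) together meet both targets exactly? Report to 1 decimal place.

353.1 kg product A, 491.3 kg product B

With a, b = kg per acre of product A and product B:
K₂O: 0.21·a + 0.13·b = 138.03
P₂O₅: 0.11·a + 0.14·b = 107.63
Eliminate b: (row1) − 0.13/0.14·(row2) → 0.107857·a = 38.0879, so a = 353.132.
Then b = (107.63 − 0.11·353.132) / 0.14 = 491.325.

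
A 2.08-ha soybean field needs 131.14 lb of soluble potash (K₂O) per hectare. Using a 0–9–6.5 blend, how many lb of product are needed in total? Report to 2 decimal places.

4196.48 lb

Product per hectare = 131.14 / 6.5% = 2017.54 lb.
Total product = 2017.54 × 2.08 = 4196.48 lb.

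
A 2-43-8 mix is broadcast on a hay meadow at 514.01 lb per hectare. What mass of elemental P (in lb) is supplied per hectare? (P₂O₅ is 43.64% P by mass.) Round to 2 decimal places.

96.46 lb P per hectare

P₂O₅ per hectare = 514.01 × 43% = 221.024 lb.
Elemental P = 221.024 × 0.4364 = 96.455 lb per hectare.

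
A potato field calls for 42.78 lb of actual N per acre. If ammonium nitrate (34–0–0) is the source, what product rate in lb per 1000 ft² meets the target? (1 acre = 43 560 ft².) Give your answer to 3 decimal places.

Product per acre = 42.78 / 34% = 125.824 lb.
Convert to per 1000 ft²: 125.824 × 0.0229568 = 2.88851 lb.

2.889 lb of product per thousand sq ft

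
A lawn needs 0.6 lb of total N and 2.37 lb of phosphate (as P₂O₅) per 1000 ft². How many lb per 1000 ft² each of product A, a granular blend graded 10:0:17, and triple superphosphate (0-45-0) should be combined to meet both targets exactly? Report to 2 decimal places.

6.00 lb product A, 5.27 lb triple superphosphate

Per-1000 ft² balance (a = product A, b = triple superphosphate):
N: 0.1·a + 0·b = 0.6
P₂O₅: 0·a + 0.45·b = 2.37
Solving simultaneously: a = 6, b = 5.26667.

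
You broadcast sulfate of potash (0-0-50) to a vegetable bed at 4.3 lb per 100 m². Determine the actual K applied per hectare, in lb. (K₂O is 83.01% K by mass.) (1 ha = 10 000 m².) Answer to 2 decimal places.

178.47 lb K per hectare

K₂O per 100 m² = 4.3 × 50% = 2.15 lb.
Elemental K = 2.15 × 0.8301 = 1.78471 lb per 100 m².
Convert to per hectare: 1.78471 × 100 = 178.471 lb.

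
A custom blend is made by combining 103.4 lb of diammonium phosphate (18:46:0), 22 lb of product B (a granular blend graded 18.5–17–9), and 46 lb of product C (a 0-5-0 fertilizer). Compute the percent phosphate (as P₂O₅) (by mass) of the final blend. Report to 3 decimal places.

Total mass = 103.4 + 22 + 46 = 171.4 lb.
P₂O₅ mass = 46%×103.4 + 17%×22 + 5%×46 = 53.604 lb.
% P₂O₅ = 53.604 / 171.4 = 31.2742%.

31.274% P₂O₅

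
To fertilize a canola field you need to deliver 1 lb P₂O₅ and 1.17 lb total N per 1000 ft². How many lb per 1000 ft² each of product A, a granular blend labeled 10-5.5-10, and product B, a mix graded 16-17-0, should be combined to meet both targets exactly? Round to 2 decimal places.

Per-1000 ft² balance (a = product A, b = product B):
P₂O₅: 0.055·a + 0.17·b = 1
N: 0.1·a + 0.16·b = 1.17
Solving simultaneously: a = 4.7439, b = 4.34756.

4.74 lb product A, 4.35 lb product B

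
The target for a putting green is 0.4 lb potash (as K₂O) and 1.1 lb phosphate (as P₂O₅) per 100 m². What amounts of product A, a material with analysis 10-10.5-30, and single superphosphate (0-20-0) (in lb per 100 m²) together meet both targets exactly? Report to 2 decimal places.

With a, b = lb per 100 m² of product A and single superphosphate:
K₂O: 0.3·a + 0·b = 0.4
P₂O₅: 0.105·a + 0.2·b = 1.1
Eliminate a: (row1) − 0.3/0.105·(row2) → -0.571429·b = -2.74286, so b = 4.8.
Back-substitute: a = (0.4 − 0·4.8) / 0.3 = 1.33333.

1.33 lb product A, 4.80 lb single superphosphate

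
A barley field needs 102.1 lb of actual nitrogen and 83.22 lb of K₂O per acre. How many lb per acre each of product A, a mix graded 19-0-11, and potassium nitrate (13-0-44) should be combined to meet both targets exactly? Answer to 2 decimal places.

492.14 lb product A, 66.10 lb potassium nitrate

Per-acre balance (a = product A, b = potassium nitrate):
N: 0.19·a + 0.13·b = 102.1
K₂O: 0.11·a + 0.44·b = 83.22
From row1: a = (102.1 − 0.13·b) / 0.19.
Into row2: 0.11·(102.1 − 0.13·b)/0.19 + 0.44·b = 83.22 → b = 66.101, a = 492.141.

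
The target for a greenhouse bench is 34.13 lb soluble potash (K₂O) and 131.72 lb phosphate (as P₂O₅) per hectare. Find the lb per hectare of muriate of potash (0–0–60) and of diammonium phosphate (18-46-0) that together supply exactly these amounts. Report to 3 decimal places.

Let a = lb of muriate of potash, b = lb of diammonium phosphate (per hectare).
K₂O: 0.6·a + 0·b = 34.13
P₂O₅: 0·a + 0.46·b = 131.72
Solving simultaneously: a = 56.8833, b = 286.3478.

56.883 lb muriate of potash, 286.348 lb diammonium phosphate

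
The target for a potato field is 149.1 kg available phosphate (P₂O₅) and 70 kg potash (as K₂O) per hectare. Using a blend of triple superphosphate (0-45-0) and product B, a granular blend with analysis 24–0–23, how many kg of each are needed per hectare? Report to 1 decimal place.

Let a = kg of triple superphosphate, b = kg of product B (per hectare).
P₂O₅: 0.45·a + 0·b = 149.1
K₂O: 0·a + 0.23·b = 70
Solving simultaneously: a = 331.333, b = 304.348.

331.3 kg triple superphosphate, 304.3 kg product B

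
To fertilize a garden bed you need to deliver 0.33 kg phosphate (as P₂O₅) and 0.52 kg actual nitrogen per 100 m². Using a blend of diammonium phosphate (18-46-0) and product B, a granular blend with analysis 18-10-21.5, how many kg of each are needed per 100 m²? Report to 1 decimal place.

With a, b = kg per 100 m² of diammonium phosphate and product B:
P₂O₅: 0.46·a + 0.1·b = 0.33
N: 0.18·a + 0.18·b = 0.52
Eliminate a: (row1) − 0.46/0.18·(row2) → -0.36·b = -0.998889, so b = 2.77469.
Back-substitute: a = (0.33 − 0.1·2.77469) / 0.46 = 0.114198.

0.1 kg diammonium phosphate, 2.8 kg product B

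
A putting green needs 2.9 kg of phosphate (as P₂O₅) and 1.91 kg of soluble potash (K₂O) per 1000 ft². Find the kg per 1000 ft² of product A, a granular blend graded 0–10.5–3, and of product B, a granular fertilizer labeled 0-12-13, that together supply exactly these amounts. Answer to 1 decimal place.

14.7 kg product A, 11.3 kg product B

Let a = kg of product A, b = kg of product B (per 1000 ft²).
P₂O₅: 0.105·a + 0.12·b = 2.9
K₂O: 0.03·a + 0.13·b = 1.91
Eliminate a: (row1) − 0.105/0.03·(row2) → -0.335·b = -3.785, so b = 11.2985.
Back-substitute: a = (2.9 − 0.12·11.2985) / 0.105 = 14.7065.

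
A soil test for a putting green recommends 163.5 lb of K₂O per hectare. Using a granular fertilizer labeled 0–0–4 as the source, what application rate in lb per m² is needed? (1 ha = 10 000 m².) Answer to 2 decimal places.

0.41 lb of product per sq m

Product per hectare = 163.5 / 4% = 4087.5 lb.
Convert to per m²: 4087.5 × 0.0001 = 0.40875 lb.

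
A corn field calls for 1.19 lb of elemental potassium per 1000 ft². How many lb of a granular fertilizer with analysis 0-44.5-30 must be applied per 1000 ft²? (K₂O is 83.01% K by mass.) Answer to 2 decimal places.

4.78 lb of product per thousand sq ft

As K₂O: 1.19 / 0.8301 = 1.43356 lb per 1000 ft².
Product per 1000 ft² = 1.43356 / 30% = 4.77854 lb.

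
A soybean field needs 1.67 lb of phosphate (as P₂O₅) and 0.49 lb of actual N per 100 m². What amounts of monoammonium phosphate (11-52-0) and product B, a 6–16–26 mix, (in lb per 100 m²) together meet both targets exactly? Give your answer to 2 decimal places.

1.60 lb monoammonium phosphate, 5.23 lb product B

Per-100 m² balance (a = monoammonium phosphate, b = product B):
P₂O₅: 0.52·a + 0.16·b = 1.67
N: 0.11·a + 0.06·b = 0.49
Solving simultaneously: a = 1.60294, b = 5.22794.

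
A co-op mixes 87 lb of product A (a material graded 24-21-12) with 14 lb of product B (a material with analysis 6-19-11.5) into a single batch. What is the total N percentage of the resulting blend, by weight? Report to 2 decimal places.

Total mass = 87 + 14 = 101 lb.
N mass = 24%×87 + 6%×14 = 21.72 lb.
% N = 21.72 / 101 = 21.50495%.

21.50% N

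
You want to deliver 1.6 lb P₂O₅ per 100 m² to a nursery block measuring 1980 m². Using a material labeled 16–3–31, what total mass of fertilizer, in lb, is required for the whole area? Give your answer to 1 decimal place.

Product per 100 m² = 1.6 / 3% = 53.3333 lb.
Total product = 53.3333 × 1980 / 100 = 1056 lb.

1056.0 lb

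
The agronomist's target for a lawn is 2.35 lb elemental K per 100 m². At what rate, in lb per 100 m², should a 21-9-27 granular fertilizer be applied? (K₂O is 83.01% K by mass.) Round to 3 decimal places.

As K₂O: 2.35 / 0.8301 = 2.83098 lb per 100 m².
Product per 100 m² = 2.83098 / 27% = 10.4851 lb.

10.485 lb of product per hundred sq m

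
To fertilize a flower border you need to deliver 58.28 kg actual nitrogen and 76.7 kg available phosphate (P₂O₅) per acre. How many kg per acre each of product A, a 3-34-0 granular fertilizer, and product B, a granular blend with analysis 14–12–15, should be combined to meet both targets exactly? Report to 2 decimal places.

Let a = kg of product A, b = kg of product B (per acre).
N: 0.03·a + 0.14·b = 58.28
P₂O₅: 0.34·a + 0.12·b = 76.7
Solving simultaneously: a = 85.1, b = 398.05.

85.10 kg product A, 398.05 kg product B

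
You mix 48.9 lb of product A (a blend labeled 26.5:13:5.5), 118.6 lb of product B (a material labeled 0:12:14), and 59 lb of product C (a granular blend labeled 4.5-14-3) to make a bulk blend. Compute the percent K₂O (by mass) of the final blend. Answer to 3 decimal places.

Total mass = 48.9 + 118.6 + 59 = 226.5 lb.
K₂O mass = 5.5%×48.9 + 14%×118.6 + 3%×59 = 21.0635 lb.
% K₂O = 21.0635 / 226.5 = 9.29956%.

9.300% K₂O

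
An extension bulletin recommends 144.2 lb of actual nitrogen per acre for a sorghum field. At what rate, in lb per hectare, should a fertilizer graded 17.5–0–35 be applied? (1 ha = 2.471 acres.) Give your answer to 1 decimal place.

2036.1 lb of product per hectare

Product per acre = 144.2 / 17.5% = 824 lb.
Convert to per hectare: 824 × 2.471 = 2036.104 lb.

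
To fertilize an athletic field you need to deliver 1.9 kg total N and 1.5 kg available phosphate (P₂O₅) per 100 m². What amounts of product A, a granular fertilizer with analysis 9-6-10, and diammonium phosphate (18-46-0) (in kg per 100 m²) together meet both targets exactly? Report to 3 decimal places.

19.739 kg product A, 0.686 kg diammonium phosphate

Let a = kg of product A, b = kg of diammonium phosphate (per 100 m²).
N: 0.09·a + 0.18·b = 1.9
P₂O₅: 0.06·a + 0.46·b = 1.5
From row1: a = (1.9 − 0.18·b) / 0.09.
Into row2: 0.06·(1.9 − 0.18·b)/0.09 + 0.46·b = 1.5 → b = 0.686275, a = 19.7386.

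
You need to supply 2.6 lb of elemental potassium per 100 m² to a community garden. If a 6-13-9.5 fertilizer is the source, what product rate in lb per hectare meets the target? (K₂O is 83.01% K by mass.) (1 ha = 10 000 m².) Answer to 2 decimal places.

As K₂O: 2.6 / 0.8301 = 3.13215 lb per 100 m².
Product per 100 m² = 3.13215 / 9.5% = 32.97 lb.
Convert to per hectare: 32.97 × 100 = 3297.003 lb.

3297.00 lb of product per hectare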